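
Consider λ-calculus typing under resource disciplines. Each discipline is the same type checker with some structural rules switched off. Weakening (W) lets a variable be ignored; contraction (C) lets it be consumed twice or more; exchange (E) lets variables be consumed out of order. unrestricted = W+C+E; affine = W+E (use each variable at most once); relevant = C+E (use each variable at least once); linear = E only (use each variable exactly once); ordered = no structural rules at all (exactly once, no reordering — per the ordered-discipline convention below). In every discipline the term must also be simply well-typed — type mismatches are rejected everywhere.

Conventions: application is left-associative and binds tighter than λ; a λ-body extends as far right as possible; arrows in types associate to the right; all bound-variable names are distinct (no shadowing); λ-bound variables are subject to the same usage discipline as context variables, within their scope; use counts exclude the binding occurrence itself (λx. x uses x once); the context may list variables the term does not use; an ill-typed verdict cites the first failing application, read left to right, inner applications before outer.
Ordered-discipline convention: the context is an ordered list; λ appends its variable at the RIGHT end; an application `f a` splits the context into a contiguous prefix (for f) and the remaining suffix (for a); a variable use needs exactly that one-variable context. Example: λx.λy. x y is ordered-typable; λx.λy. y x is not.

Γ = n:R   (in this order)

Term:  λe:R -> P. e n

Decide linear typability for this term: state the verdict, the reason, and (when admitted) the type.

yes — single use per variable (n, e); term : (R -> P) -> P
counts: n: 1×; e (λ-bound): 1×
order of uses: e, n
typing: the term checks, with type (R -> P) -> P
across the five disciplines: ordered ✗ | linear ✓ | affine ✓ | relevant ✓ | unrestricted ✓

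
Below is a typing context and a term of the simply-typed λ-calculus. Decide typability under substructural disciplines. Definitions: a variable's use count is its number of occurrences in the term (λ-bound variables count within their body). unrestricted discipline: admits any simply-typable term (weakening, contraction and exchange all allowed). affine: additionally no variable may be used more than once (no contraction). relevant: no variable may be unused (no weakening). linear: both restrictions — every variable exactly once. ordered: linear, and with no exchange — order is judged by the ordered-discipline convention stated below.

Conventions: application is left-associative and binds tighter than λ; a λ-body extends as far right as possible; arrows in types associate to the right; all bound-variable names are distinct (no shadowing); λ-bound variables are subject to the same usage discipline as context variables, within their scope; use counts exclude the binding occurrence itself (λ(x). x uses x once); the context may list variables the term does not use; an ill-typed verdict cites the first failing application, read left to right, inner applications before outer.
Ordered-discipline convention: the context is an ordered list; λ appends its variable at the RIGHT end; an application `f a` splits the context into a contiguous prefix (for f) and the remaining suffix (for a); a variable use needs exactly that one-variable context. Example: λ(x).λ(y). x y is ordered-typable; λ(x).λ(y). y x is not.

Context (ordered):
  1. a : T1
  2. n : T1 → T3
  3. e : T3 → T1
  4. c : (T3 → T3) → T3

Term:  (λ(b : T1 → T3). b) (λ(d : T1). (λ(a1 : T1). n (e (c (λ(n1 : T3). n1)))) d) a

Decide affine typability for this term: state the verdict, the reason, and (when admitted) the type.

yes — at most one use each (a, n, e, c, b, d, a1, n1); term : T3
variable uses: a: 1; n: 1; e: 1; c: 1; b (bound): 1; d (bound): 1; a1 (bound): 0; n1 (bound): 1
order of uses: b, n, e, c, n1, d, a
typing: the term checks, with type T3
summary: ordered ✗ · linear ✗ · affine ✓ · relevant ✗ · unrestricted ✓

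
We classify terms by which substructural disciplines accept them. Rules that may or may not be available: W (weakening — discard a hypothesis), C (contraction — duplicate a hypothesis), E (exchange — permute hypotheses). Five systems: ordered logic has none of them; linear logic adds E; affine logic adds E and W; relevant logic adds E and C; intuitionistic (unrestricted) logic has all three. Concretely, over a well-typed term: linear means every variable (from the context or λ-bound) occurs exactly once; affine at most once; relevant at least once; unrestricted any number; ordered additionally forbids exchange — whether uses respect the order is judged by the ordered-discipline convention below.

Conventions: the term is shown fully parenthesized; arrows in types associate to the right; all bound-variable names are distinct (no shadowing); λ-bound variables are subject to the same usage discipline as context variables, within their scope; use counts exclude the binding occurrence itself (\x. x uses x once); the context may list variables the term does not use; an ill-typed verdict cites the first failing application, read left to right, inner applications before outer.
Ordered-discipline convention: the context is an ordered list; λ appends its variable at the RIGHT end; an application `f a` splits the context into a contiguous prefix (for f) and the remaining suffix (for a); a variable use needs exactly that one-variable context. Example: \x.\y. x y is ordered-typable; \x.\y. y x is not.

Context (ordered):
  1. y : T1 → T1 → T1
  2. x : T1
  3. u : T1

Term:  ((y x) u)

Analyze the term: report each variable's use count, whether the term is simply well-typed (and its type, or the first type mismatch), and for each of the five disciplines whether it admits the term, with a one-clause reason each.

use counts: y ×1, x ×1, u ×1
uses in reading order: y, x, u
typing: the term checks, with type T1
ordered: ✓ — single-use (y, x, u), ordered derivation ok
linear: ✓ — single use per variable (y, x, u)
affine: ✓ — no duplicate uses among y, x, u
relevant: ✓ — none of y, x, u goes unused
unrestricted: ✓ — well-typed at T1; no restrictions here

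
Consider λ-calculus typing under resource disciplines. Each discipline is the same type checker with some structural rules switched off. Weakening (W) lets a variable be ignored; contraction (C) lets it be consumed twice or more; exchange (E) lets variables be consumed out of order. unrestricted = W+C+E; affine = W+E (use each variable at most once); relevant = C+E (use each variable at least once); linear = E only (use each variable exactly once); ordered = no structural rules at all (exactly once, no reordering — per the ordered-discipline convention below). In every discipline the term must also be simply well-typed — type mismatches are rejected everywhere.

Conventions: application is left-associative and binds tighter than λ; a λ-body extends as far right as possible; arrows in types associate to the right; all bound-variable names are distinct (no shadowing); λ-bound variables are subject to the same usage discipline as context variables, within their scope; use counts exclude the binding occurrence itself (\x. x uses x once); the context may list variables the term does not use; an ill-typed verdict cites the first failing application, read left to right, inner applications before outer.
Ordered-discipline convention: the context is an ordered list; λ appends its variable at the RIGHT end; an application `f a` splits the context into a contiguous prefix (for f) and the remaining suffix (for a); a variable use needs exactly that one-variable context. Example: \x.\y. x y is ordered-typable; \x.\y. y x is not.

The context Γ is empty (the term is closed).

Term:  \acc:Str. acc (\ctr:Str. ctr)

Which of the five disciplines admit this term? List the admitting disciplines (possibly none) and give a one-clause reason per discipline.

admitting disciplines: none
counts: acc (λ-bound): 1×; ctr (λ-bound): 1×
uses in reading order: acc, ctr
typing: ill-typed: can't apply a value of type Str
ordered: ✗, the type mismatch rejects it
linear: ✗, not simply typable
affine: ✗, fails simple typing
relevant: ✗, a type mismatch blocks all five
unrestricted: ✗, the type mismatch rejects it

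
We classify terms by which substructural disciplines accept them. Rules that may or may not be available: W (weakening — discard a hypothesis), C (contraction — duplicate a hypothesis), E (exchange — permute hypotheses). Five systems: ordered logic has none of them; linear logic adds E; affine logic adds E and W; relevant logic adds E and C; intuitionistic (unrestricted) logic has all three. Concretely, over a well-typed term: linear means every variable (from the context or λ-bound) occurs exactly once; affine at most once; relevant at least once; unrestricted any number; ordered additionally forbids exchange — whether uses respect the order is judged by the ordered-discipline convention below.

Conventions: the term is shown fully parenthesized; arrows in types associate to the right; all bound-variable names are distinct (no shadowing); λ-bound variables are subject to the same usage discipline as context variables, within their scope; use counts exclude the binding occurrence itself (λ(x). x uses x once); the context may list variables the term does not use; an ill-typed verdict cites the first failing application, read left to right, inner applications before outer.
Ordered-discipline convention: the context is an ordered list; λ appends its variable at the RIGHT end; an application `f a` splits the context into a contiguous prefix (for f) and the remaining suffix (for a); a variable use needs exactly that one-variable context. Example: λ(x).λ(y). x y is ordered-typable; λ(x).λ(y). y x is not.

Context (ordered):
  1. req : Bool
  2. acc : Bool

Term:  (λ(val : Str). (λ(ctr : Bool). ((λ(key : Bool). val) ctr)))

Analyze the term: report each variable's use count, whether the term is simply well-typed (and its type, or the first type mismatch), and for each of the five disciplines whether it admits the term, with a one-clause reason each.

variable uses: req=0; acc=0; val (λ-bound)=1; ctr (λ-bound)=1; key (λ-bound)=0
use order (left to right): val, ctr
typing: ✓ — Str → Bool → Str
ordered: ✗, needs weakening: req, acc, key unused
linear: ✗, needs weakening: req, acc, key unused
affine: ✓, at most one use each (req, acc, val, ctr, key)
relevant: ✗, needs weakening: req, acc, key unused
unrestricted: ✓, simply typable at Str → Bool → Str; W, C, E all held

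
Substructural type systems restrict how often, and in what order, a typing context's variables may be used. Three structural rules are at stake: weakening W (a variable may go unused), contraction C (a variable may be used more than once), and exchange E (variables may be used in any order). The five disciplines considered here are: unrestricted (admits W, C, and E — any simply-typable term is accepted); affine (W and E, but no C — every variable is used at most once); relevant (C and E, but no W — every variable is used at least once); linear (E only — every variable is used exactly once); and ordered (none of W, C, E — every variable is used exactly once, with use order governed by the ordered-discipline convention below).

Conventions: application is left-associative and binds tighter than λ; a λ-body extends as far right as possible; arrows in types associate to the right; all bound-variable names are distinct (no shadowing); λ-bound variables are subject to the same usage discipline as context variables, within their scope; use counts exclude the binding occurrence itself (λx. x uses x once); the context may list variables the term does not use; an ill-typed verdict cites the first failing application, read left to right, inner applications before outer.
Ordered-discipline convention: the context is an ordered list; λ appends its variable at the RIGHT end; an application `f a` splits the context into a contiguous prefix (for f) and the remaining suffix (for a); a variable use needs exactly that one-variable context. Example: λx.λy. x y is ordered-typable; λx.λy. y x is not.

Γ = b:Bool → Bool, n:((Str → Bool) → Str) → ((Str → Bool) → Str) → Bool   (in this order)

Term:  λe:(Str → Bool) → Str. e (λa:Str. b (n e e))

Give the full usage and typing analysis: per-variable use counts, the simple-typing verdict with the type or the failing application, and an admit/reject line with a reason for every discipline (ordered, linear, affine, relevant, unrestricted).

counts: b: 1, n: 1, e (bound): 3, a (bound): 0
order of uses: e, b, n, e, e
typing: well-typed at ((Str → Bool) → Str) → Str
ordered: ✗, uses contraction: e ×3; unused: a — weakening required
linear: ✗, uses contraction: e ×3; unused: a — weakening required
affine: ✗, uses contraction: e ×3
relevant: ✗, unused: a — weakening required
unrestricted: ✓, type-checks (((Str → Bool) → Str) → Str) and nothing is barred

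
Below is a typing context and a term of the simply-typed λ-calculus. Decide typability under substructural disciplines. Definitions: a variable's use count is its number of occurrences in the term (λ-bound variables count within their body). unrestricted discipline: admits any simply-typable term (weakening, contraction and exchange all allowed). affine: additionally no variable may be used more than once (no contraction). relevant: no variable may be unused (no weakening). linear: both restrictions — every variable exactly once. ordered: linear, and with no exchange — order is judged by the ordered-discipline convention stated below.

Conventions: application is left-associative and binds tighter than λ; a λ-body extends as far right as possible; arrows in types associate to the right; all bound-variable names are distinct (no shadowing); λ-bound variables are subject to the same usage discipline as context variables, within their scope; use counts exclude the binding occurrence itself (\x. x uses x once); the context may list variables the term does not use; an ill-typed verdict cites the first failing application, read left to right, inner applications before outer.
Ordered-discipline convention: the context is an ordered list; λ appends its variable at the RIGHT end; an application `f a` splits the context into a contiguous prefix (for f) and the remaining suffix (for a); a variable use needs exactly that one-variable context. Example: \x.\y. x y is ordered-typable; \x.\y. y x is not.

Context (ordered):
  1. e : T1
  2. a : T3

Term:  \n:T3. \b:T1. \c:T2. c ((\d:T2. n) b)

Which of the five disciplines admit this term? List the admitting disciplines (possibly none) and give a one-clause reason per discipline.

admitted in: none
counts: e: 0; a: 0; n [bound]: 1; b [bound]: 1; c [bound]: 1; d [bound]: 0
order of uses: c, n, b
typing: ill-typed: argument of type T1 where T2 is required
ordered ✗ (fails simple typing)
linear ✗ (a type mismatch blocks all five)
affine ✗ (the type mismatch rejects it)
relevant ✗ (not simply typable)
unrestricted ✗ (fails simple typing)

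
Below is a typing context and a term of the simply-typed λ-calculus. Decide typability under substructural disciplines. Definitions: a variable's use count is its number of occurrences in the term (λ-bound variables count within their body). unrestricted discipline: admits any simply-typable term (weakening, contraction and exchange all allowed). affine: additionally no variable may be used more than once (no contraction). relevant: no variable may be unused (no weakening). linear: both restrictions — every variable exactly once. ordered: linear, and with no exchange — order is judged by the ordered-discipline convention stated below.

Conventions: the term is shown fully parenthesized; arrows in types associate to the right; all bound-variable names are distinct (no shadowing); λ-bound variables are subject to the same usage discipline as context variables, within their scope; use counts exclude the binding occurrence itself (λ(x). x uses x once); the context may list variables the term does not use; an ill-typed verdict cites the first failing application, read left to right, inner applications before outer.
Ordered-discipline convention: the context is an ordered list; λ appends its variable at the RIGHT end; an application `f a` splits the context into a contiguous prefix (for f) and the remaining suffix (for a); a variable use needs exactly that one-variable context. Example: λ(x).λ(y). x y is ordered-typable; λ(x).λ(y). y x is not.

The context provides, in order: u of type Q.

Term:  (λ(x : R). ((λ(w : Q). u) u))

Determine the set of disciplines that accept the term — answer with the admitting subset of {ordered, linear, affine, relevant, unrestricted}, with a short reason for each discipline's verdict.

admitted in: unrestricted
use counts: u: 2×, x [bound]: 0×, w [bound]: 0×
order of uses: u, u
typing: well-typed at R -> Q
ordered ✗ (needs contraction — u ×2; unused: x, w — weakening required)
linear ✗ (needs contraction — u ×2; unused: x, w — weakening required)
affine ✗ (needs contraction — u ×2)
relevant ✗ (unused: x, w — weakening required)
unrestricted ✓ (simply typable at R -> Q; W, C, E all held)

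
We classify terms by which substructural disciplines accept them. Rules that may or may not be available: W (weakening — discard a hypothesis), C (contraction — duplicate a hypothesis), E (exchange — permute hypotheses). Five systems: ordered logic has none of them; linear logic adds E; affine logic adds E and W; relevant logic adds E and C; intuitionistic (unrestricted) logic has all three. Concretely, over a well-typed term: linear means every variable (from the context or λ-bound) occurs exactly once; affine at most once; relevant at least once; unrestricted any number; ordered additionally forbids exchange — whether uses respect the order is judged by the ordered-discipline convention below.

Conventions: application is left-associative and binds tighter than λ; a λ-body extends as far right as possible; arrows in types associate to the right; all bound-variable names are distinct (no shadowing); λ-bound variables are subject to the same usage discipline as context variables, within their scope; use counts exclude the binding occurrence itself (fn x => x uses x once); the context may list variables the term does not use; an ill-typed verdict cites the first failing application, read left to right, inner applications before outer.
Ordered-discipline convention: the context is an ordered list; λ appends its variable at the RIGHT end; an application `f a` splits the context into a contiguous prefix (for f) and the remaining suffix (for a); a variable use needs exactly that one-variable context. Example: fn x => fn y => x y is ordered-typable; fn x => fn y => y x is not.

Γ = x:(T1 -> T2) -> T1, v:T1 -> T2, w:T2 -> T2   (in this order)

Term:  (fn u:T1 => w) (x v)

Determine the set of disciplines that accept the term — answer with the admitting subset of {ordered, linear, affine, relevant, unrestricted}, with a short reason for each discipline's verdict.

admitting disciplines: affine, unrestricted
use counts: x: 1×; v: 1×; w: 1×; u [bound]: 0×
left-to-right use order: w, x, v
typing: the term checks, with type T2 -> T2
ordered: ✗, needs weakening: u unused
linear: ✗, needs weakening: u unused
affine: ✓, x, v, w, u: no repeats, contraction unneeded
relevant: ✗, needs weakening: u unused
unrestricted: ✓, well-typed at T2 -> T2; no restrictions here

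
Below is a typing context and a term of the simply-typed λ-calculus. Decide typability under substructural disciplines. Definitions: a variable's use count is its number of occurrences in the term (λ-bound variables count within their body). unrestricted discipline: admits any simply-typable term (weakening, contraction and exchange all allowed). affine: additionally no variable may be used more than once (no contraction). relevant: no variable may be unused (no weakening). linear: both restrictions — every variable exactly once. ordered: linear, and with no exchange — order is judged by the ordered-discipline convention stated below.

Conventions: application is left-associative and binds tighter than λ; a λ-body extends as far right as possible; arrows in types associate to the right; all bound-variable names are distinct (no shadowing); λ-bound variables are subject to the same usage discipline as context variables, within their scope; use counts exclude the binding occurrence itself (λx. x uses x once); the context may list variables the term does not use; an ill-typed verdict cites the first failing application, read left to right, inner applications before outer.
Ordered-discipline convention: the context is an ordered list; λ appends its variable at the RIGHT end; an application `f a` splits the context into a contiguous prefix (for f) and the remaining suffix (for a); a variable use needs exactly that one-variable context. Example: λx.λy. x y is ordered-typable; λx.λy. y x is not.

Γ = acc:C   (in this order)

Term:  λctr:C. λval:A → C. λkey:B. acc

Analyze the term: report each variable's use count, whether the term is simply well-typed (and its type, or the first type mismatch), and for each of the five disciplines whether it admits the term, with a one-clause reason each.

usage: acc ×1, ctr [bound] ×0, val [bound] ×0, key [bound] ×0
left-to-right use order: acc
typing: well-typed at C → (A → C) → B → C
ordered: ✗, unused: ctr, val, key — weakening required
linear: ✗, unused: ctr, val, key — weakening required
affine: ✓, no duplicate uses among acc, ctr, val, key
relevant: ✗, unused: ctr, val, key — weakening required
unrestricted: ✓, typability at C → (A → C) → B → C is all that's needed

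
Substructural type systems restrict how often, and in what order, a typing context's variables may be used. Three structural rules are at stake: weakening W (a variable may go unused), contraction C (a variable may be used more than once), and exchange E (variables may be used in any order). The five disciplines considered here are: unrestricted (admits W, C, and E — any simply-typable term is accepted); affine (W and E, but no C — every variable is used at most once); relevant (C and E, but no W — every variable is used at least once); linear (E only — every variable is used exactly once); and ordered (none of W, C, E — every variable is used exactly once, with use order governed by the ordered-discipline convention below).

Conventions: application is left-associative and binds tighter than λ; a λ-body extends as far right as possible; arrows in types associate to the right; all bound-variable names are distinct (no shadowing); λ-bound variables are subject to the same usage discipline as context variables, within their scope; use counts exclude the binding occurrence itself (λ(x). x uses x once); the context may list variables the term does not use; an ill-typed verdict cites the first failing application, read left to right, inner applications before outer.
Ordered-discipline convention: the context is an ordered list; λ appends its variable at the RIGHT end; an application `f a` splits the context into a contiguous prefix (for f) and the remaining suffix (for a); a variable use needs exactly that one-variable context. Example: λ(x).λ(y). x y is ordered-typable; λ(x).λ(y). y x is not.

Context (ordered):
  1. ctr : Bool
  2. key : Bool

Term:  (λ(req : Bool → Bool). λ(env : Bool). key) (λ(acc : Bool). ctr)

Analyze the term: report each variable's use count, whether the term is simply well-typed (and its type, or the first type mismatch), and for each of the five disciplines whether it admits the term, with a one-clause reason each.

usage: ctr ×1; key ×1; req [bound] ×0; env [bound] ×0; acc [bound] ×0
uses in reading order: key, ctr
typing: well-typed at Bool → Bool
ordered: ✗, unused: req, env, acc — weakening required
linear: ✗, unused: req, env, acc — weakening required
affine: ✓, none of ctr, key, req, env, acc used more than once
relevant: ✗, unused: req, env, acc — weakening required
unrestricted: ✓, type-checks (Bool → Bool) and nothing is barred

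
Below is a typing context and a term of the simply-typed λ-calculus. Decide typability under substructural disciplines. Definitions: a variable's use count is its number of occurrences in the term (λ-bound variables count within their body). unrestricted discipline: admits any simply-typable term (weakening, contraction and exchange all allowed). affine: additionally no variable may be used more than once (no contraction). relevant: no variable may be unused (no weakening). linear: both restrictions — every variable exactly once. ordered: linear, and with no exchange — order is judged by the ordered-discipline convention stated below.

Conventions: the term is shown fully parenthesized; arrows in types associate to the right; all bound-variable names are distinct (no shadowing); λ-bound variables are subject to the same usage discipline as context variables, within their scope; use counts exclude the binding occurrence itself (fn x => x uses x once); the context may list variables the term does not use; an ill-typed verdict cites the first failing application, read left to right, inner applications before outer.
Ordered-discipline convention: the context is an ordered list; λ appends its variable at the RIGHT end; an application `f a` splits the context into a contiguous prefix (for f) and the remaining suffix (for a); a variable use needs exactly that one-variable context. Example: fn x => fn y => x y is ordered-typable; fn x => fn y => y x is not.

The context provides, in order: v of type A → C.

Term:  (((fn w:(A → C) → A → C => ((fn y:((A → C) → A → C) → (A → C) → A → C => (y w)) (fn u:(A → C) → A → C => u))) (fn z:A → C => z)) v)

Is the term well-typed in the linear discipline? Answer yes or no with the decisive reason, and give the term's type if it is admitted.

yes — each of v, w, y, u, z used exactly once; term : A → C
counts: v: 1, w (λ-bound): 1, y (λ-bound): 1, u (λ-bound): 1, z (λ-bound): 1
order of uses: y, w, u, z, v
typing: well-typed — term : A → C
across the five disciplines: ordered ✗ · linear ✓ · affine ✓ · relevant ✓ · unrestricted ✓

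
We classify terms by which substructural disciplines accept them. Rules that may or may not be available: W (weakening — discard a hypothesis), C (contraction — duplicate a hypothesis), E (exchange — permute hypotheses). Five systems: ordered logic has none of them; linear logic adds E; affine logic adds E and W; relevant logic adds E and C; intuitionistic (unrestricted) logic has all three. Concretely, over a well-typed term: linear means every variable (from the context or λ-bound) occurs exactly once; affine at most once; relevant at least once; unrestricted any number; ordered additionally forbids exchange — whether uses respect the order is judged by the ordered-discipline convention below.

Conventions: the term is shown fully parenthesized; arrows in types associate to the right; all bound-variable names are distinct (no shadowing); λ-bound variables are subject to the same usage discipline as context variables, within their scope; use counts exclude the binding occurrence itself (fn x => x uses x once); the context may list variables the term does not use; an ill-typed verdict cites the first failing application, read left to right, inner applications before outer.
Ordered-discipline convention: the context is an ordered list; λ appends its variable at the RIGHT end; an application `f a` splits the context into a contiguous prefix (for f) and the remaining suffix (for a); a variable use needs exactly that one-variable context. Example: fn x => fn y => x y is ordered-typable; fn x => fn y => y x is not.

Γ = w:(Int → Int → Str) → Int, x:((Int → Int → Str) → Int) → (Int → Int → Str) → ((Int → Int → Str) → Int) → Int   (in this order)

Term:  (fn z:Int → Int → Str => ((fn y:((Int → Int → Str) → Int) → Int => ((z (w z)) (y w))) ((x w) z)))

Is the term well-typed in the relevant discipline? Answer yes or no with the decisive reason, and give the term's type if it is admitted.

yes — w, x, z, y: all used, weakening unneeded; term : (Int → Int → Str) → Str
usage: w: 3×; x: 1×; z [bound]: 3×; y [bound]: 1×
uses in reading order: z, w, z, y, w, x, w, z
typing: the term checks, with type (Int → Int → Str) → Str
per-discipline verdicts: ordered ✗ · linear ✗ · affine ✗ · relevant ✓ · unrestricted ✓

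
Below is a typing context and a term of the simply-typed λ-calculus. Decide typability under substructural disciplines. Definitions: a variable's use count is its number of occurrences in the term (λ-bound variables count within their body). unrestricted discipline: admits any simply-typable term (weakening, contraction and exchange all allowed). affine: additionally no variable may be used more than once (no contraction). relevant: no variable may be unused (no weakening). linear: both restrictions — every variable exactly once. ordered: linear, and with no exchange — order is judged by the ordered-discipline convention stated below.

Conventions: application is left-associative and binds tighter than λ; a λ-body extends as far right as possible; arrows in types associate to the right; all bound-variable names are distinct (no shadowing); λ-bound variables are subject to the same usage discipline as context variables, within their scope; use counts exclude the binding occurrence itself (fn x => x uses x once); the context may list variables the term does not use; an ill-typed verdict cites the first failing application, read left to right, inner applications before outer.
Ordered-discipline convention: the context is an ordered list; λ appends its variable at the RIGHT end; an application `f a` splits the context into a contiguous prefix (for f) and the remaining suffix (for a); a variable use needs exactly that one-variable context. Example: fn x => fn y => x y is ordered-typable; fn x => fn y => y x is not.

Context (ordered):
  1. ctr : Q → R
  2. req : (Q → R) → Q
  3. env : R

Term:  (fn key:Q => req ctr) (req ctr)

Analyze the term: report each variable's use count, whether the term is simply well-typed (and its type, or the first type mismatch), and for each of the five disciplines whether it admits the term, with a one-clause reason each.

use counts: ctr: 2, req: 2, env: 0, key (bound): 0
order of uses: req, ctr, req, ctr
typing: well-typed — term : Q
ordered: ✗ — uses contraction: ctr ×2, req ×2; unused: env, key — weakening required
linear: ✗ — uses contraction: ctr ×2, req ×2; unused: env, key — weakening required
affine: ✗ — uses contraction: ctr ×2, req ×2
relevant: ✗ — unused: env, key — weakening required
unrestricted: ✓ — type-checks (Q) and nothing is barred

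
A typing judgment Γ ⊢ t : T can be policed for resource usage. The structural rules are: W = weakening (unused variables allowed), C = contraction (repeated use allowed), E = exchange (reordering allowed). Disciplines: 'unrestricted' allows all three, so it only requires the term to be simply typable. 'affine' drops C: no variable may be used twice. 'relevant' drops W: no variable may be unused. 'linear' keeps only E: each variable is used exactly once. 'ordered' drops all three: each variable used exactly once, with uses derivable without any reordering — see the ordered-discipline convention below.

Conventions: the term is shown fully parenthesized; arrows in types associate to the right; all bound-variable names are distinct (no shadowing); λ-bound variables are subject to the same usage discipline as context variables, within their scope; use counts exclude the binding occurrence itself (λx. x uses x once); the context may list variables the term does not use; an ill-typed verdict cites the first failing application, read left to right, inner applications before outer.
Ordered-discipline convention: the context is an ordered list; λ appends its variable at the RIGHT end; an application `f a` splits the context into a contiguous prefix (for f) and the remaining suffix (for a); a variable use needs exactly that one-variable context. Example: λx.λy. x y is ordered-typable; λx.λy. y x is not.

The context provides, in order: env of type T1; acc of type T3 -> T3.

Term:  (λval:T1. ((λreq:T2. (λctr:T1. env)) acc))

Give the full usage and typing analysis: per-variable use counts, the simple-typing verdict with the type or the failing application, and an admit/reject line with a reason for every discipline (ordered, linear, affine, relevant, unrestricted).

variable uses: env: 1; acc: 1; val (λ-bound): 0; req (λ-bound): 0; ctr (λ-bound): 0
left-to-right use order: env, acc
typing: ill-typed: a function awaiting T2 gets T3 -> T3
ordered ✗ (a type mismatch blocks all five)
linear ✗ (the type mismatch rejects it)
affine ✗ (not simply typable)
relevant ✗ (fails simple typing)
unrestricted ✗ (a type mismatch blocks all five)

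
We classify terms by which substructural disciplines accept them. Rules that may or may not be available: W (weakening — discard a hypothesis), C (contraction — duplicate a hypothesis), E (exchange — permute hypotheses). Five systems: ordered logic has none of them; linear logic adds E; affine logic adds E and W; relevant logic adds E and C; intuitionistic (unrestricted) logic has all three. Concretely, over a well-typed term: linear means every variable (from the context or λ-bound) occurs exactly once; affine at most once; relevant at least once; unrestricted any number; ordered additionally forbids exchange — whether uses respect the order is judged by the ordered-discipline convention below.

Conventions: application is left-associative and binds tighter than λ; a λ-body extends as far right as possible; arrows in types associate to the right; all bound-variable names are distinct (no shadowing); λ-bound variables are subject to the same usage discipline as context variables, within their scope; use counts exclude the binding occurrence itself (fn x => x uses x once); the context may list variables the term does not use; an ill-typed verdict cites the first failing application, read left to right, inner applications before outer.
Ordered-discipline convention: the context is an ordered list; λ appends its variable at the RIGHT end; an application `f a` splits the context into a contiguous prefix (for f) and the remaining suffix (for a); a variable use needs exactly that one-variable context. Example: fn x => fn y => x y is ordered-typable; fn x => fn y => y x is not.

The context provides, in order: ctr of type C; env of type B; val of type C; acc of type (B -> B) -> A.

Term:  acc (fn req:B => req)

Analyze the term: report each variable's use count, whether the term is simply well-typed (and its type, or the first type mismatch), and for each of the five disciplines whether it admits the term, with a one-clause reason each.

use counts: ctr ×0; env ×0; val ×0; acc ×1; req [bound] ×1
left-to-right use order: acc, req
typing: the term checks, with type A
ordered: ✗, ctr, env, val never used (weakening)
linear: ✗, ctr, env, val never used (weakening)
affine: ✓, no duplicate uses among ctr, env, val, acc, req
relevant: ✗, ctr, env, val never used (weakening)
unrestricted: ✓, well-typed at A; no restrictions here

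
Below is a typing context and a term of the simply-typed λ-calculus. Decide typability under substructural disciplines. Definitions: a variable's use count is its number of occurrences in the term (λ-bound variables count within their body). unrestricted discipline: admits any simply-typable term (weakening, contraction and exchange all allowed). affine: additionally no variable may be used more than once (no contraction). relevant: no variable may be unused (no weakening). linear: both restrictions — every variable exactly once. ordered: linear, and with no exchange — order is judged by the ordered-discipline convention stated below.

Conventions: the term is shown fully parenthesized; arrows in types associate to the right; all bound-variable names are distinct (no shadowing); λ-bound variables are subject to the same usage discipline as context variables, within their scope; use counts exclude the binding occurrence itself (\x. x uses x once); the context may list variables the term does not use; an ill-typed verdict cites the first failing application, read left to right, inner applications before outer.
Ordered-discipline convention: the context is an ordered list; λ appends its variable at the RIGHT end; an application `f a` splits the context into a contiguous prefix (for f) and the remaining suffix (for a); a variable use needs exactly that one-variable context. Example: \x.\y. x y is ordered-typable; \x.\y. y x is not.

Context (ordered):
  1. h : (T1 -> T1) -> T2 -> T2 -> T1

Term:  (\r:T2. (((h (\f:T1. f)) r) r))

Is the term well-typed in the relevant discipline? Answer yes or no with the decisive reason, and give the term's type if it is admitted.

yes — every one of h, r, f appears; term : T2 -> T1
counts: h ×1, r [bound] ×2, f [bound] ×1
order of uses: h, f, r, r
typing: well-typed at T2 -> T1
per-discipline verdicts: ordered ✗ · linear ✗ · affine ✗ · relevant ✓ · unrestricted ✓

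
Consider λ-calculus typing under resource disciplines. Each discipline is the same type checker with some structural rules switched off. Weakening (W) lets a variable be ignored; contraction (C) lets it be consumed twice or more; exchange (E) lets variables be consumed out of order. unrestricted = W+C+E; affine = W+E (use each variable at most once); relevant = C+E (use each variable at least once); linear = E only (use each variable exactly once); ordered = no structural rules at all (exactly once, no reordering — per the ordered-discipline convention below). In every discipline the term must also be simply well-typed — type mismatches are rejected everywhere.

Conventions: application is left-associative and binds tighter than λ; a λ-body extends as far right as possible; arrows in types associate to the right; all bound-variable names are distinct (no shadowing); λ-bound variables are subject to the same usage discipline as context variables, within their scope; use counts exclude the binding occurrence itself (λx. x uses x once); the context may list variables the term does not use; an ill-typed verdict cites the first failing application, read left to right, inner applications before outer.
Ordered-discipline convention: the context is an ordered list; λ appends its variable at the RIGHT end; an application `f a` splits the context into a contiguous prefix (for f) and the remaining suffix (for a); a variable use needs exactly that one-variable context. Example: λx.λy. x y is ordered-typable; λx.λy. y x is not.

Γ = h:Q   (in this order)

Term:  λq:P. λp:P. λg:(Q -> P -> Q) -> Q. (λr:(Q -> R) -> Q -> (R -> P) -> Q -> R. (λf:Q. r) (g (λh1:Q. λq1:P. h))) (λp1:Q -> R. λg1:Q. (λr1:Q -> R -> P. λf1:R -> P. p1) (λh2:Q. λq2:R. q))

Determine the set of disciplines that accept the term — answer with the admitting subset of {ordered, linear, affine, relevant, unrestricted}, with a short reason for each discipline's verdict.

admitting disciplines: affine, unrestricted
variable uses: h: 1, q (λ-bound): 1, p (λ-bound): 0, g (λ-bound): 1, r (λ-bound): 1, f (λ-bound): 0, h1 (λ-bound): 0, q1 (λ-bound): 0, p1 (λ-bound): 1, g1 (λ-bound): 0, r1 (λ-bound): 0, f1 (λ-bound): 0, h2 (λ-bound): 0, q2 (λ-bound): 0
uses in reading order: r, g, h, p1, q
typing: ✓ — P -> P -> ((Q -> P -> Q) -> Q) -> (Q -> R) -> Q -> (R -> P) -> Q -> R
ordered: ✗, p, f, h1, q1, g1, r1, f1, h2, q2 never used (weakening)
linear: ✗, p, f, h1, q1, g1, r1, f1, h2, q2 never used (weakening)
affine: ✓, h, q, p, g, r, f, h1, q1, p1, g1, r1, f1, h2, q2: no repeats, contraction unneeded
relevant: ✗, p, f, h1, q1, g1, r1, f1, h2, q2 never used (weakening)
unrestricted: ✓, simply typable at P -> P -> ((Q -> P -> Q) -> Q) -> (Q -> R) -> Q -> (R -> P) -> Q -> R; W, C, E all held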